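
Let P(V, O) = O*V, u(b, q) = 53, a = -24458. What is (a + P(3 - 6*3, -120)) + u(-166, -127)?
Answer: -22605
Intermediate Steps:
(a + P(3 - 6*3, -120)) + u(-166, -127) = (-24458 - 120*(3 - 6*3)) + 53 = (-24458 - 120*(3 - 18)) + 53 = (-24458 - 120*(-15)) + 53 = (-24458 + 1800) + 53 = -22658 + 53 = -22605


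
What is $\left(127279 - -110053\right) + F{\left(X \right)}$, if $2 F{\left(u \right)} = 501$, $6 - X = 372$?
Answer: $\frac{475165}{2} \approx 2.3758 \cdot 10^{5}$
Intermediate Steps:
$X = -366$ ($X = 6 - 372 = -366$)
$F{\left(u \right)} = \frac{501}{2}$ ($F{\left(u \right)} = \frac{1}{2} \cdot 501 = \frac{501}{2}$)
$\left(127279 - -110053\right) + F{\left(X \right)} = \left(127279 - -110053\right) + \frac{501}{2} = \left(127279 + \left(-1848 + 111901\right)\right) + \frac{501}{2} = \left(127279 + 110053\right) + \frac{501}{2} = 237332 + \frac{501}{2} = \frac{475165}{2}$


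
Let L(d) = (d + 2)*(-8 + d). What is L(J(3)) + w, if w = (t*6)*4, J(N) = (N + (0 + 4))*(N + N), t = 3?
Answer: 1568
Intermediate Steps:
J(N) = 2*N*(4 + N) (J(N) = (N + 4)*(2*N) = (4 + N)*(2*N) = 2*N*(4 + N))
w = 72 (w = (3*6)*4 = 18*4 = 72)
L(d) = (-8 + d)*(2 + d) (L(d) = (2 + d)*(-8 + d) = (-8 + d)*(2 + d))
L(J(3)) + w = (-16 + (2*3*(4 + 3))² - 12*3*(4 + 3)) + 72 = (-16 + (2*3*7)² - 12*3*7) + 72 = (-16 + 42² - 6*42) + 72 = (-16 + 1764 - 252) + 72 = 1496 + 72 = 1568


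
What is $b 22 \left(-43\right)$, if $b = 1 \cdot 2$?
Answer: $-1892$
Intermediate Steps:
$b = 2$
$b 22 \left(-43\right) = 2 \cdot 22 \left(-43\right) = 44 \left(-43\right) = -1892$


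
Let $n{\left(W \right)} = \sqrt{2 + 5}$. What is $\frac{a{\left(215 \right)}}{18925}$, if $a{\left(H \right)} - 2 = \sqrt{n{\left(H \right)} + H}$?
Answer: $\frac{2}{18925} + \frac{\sqrt{215 + \sqrt{7}}}{18925} \approx 0.00088522$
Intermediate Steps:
$n{\left(W \right)} = \sqrt{7}$
$a{\left(H \right)} = 2 + \sqrt{H + \sqrt{7}}$ ($a{\left(H \right)} = 2 + \sqrt{\sqrt{7} + H} = 2 + \sqrt{H + \sqrt{7}}$)
$\frac{a{\left(215 \right)}}{18925} = \frac{2 + \sqrt{215 + \sqrt{7}}}{18925} = \left(2 + \sqrt{215 + \sqrt{7}}\right) \frac{1}{18925} = \frac{2}{18925} + \frac{\sqrt{215 + \sqrt{7}}}{18925}$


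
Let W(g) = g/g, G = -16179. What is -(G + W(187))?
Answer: 16178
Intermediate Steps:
W(g) = 1
-(G + W(187)) = -(-16179 + 1) = -1*(-16178) = 16178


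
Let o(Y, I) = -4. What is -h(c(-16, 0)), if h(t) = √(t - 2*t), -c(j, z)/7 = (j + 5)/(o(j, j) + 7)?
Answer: -I*√231/3 ≈ -5.0662*I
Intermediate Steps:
c(j, z) = -35/3 - 7*j/3 (c(j, z) = -7*(j + 5)/(-4 + 7) = -7*(5 + j)/3 = -7*(5/3 + j/3) = -35/3 - 7*j/3)
h(t) = √(-t)
-h(c(-16, 0)) = -√(-(-35/3 - 7/3*(-16))) = -√(-(-35/3 + 112/3)) = -√(-1*77/3) = -√(-77/3) = -I*√231/3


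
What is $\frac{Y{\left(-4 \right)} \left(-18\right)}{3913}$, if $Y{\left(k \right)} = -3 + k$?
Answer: $\frac{18}{559} \approx 0.0322$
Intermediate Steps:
$\frac{Y{\left(-4 \right)} \left(-18\right)}{3913} = \frac{\left(-3 - 4\right) \left(-18\right)}{3913} = \left(-7\right) \left(-18\right) \frac{1}{3913} = 126 \cdot \frac{1}{3913} = \frac{18}{559}$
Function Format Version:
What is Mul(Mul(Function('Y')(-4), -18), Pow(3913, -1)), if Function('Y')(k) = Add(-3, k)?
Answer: Rational(18, 559) ≈ 0.032200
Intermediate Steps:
Mul(Mul(Function('Y')(-4), -18), Pow(3913, -1)) = Mul(Mul(Add(-3, -4), -18), Pow(3913, -1)) = Mul(Mul(-7, -18), Rational(1, 3913)) = Mul(126, Rational(1, 3913)) = Rational(18, 559)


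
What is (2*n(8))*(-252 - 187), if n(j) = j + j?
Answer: -14048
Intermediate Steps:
n(j) = 2*j
(2*n(8))*(-252 - 187) = (2*(2*8))*(-252 - 187) = (2*16)*(-439) = 32*(-439) = -14048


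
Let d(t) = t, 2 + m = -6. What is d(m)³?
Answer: -512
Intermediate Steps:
m = -8 (m = -2 - 6 = -8)
d(m)³ = (-8)³ = -512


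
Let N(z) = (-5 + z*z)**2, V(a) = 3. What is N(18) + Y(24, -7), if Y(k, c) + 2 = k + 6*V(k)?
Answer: 101801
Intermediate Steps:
Y(k, c) = 16 + k (Y(k, c) = -2 + (k + 6*3) = -2 + (k + 18) = -2 + (18 + k) = 16 + k)
N(z) = (-5 + z**2)**2
N(18) + Y(24, -7) = (-5 + 18**2)**2 + (16 + 24) = (-5 + 324)**2 + 40 = 319**2 + 40 = 101761 + 40 = 101801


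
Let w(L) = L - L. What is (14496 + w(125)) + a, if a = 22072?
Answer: 36568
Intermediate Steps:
w(L) = 0
(14496 + w(125)) + a = (14496 + 0) + 22072 = 14496 + 22072 = 36568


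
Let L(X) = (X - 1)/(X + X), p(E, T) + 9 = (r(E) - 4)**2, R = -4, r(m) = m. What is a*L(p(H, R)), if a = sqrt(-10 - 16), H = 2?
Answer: 3*I*sqrt(26)/5 ≈ 3.0594*I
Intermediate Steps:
p(E, T) = -9 + (-4 + E)**2 (p(E, T) = -9 + (E - 4)**2 = -9 + (-4 + E)**2)
a = I*sqrt(26) (a = sqrt(-26) = I*sqrt(26) ≈ 5.099*I)
L(X) = (-1 + X)/(2*X) (L(X) = (-1 + X)/((2*X)) = (-1 + X)*(1/(2*X)) = (-1 + X)/(2*X))
a*L(p(H, R)) = (I*sqrt(26))*((-1 + (-9 + (-4 + 2)**2))/(2*(-9 + (-4 + 2)**2))) = (I*sqrt(26))*((-1 + (-9 + (-2)**2))/(2*(-9 + (-2)**2))) = (I*sqrt(26))*((-1 + (-9 + 4))/(2*(-9 + 4))) = (I*sqrt(26))*((1/2)*(-1 - 5)/(-5)) = (I*sqrt(26))*((1/2)*(-1/5)*(-6)) = (I*sqrt(26))*(3/5) = 3*I*sqrt(26)/5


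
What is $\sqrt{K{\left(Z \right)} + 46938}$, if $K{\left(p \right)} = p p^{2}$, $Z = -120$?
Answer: $i \sqrt{1681062} \approx 1296.6 i$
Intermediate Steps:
$K{\left(p \right)} = p^{3}$
$\sqrt{K{\left(Z \right)} + 46938} = \sqrt{\left(-120\right)^{3} + 46938} = \sqrt{-1728000 + 46938} = \sqrt{-1681062} = i \sqrt{1681062}$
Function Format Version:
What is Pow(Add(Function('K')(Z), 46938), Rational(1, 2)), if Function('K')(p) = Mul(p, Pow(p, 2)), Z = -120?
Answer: Mul(I, Pow(1681062, Rational(1, 2))) ≈ Mul(1296.6, I)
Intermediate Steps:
Function('K')(p) = Pow(p, 3)
Pow(Add(Function('K')(Z), 46938), Rational(1, 2)) = Pow(Add(Pow(-120, 3), 46938), Rational(1, 2)) = Pow(Add(-1728000, 46938), Rational(1, 2)) = Pow(-1681062, Rational(1, 2)) = Mul(I, Pow(1681062, Rational(1, 2)))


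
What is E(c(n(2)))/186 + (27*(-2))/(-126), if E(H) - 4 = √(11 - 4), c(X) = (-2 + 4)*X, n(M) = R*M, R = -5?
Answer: 293/651 + √7/186 ≈ 0.46430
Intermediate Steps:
n(M) = -5*M
c(X) = 2*X
E(H) = 4 + √7 (E(H) = 4 + √(11 - 4) = 4 + √7)
E(c(n(2)))/186 + (27*(-2))/(-126) = (4 + √7)/186 + (27*(-2))/(-126) = (4 + √7)*(1/186) - 54*(-1/126) = (2/93 + √7/186) + 3/7 = 293/651 + √7/186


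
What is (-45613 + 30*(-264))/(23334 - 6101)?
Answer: -53533/17233 ≈ -3.1064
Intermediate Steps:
(-45613 + 30*(-264))/(23334 - 6101) = (-45613 - 7920)/17233 = -53533*1/17233 = -53533/17233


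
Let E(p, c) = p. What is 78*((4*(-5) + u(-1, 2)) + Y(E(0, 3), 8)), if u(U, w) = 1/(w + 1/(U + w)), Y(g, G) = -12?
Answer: -2470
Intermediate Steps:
78*((4*(-5) + u(-1, 2)) + Y(E(0, 3), 8)) = 78*((4*(-5) + (-1 + 2)/(1 + 2² - 1*2)) - 12) = 78*((-20 + 1/(1 + 4 - 2)) - 12) = 78*((-20 + 1/3) - 12) = 78*((-20 + (⅓)*1) - 12) = 78*((-20 + ⅓) - 12) = 78*(-59/3 - 12) = 78*(-95/3) = -2470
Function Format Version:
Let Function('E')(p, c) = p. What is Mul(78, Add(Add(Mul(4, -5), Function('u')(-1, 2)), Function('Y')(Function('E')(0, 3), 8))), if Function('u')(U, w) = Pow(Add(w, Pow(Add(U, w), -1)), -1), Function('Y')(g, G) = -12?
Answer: -2470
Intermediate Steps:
Mul(78, Add(Add(Mul(4, -5), Function('u')(-1, 2)), Function('Y')(Function('E')(0, 3), 8))) = Mul(78, Add(Add(Mul(4, -5), Mul(Pow(Add(1, Pow(2, 2), Mul(-1, 2)), -1), Add(-1, 2))), -12)) = Mul(78, Add(Add(-20, Mul(Pow(Add(1, 4, -2), -1), 1)), -12)) = Mul(78, Add(Add(-20, Mul(Pow(3, -1), 1)), -12)) = Mul(78, Add(Add(-20, Mul(Rational(1, 3), 1)), -12)) = Mul(78, Add(Add(-20, Rational(1, 3)), -12)) = Mul(78, Add(Rational(-59, 3), -12)) = Mul(78, Rational(-95, 3)) = -2470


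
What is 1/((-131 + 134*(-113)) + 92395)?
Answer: 1/77122 ≈ 1.2966e-5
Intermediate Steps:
1/((-131 + 134*(-113)) + 92395) = 1/((-131 - 15142) + 92395) = 1/(-15273 + 92395) = 1/77122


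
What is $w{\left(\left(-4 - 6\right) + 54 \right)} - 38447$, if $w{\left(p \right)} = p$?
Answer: $-38403$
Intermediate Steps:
$w{\left(\left(-4 - 6\right) + 54 \right)} - 38447 = \left(\left(-4 - 6\right) + 54\right) - 38447 = \left(-10 + 54\right) - 38447 = 44 - 38447 = -38403$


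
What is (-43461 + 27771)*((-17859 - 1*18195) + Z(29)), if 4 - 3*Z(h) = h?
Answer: 565818010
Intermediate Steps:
Z(h) = 4/3 - h/3
(-43461 + 27771)*((-17859 - 1*18195) + Z(29)) = (-43461 + 27771)*((-17859 - 1*18195) + (4/3 - 1/3*29)) = -15690*((-17859 - 18195) + (4/3 - 29/3)) = -15690*(-36054 - 25/3) = -15690*(-108187/3) = 565818010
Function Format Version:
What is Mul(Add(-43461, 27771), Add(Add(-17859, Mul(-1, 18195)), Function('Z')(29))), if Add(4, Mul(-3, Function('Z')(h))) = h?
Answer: 565818010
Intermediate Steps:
Function('Z')(h) = Add(Rational(4, 3), Mul(Rational(-1, 3), h))
Mul(Add(-43461, 27771), Add(Add(-17859, Mul(-1, 18195)), Function('Z')(29))) = Mul(Add(-43461, 27771), Add(Add(-17859, Mul(-1, 18195)), Add(Rational(4, 3), Mul(Rational(-1, 3), 29)))) = Mul(-15690, Add(Add(-17859, -18195), Add(Rational(4, 3), Rational(-29, 3)))) = Mul(-15690, Add(-36054, Rational(-25, 3))) = Mul(-15690, Rational(-108187, 3)) = 565818010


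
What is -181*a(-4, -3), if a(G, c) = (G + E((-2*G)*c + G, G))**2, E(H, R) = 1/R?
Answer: -52309/16 ≈ -3269.3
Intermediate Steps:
a(G, c) = (G + 1/G)**2
-181*a(-4, -3) = -181*(1 + (-4)**2)**2/(-4)**2 = -181*(1 + 16)**2/16 = -181*17**2/16 = -181*289/16 = -52309/16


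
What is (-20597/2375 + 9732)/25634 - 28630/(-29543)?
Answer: 2425249505829/1798599997250 ≈ 1.3484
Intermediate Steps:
(-20597/2375 + 9732)/25634 - 28630/(-29543) = (-20597*1/2375 + 9732)*(1/25634) - 28630*(-1/29543) = (-20597/2375 + 9732)*(1/25634) + 28630/29543 = (23092903/2375)*(1/25634) + 28630/29543 = 23092903/60880750 + 28630/29543 = 2425249505829/1798599997250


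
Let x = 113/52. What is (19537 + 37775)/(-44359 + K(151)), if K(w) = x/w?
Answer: -450013824/348306755 ≈ -1.2920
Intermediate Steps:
x = 113/52 (x = 113*(1/52) = 113/52 ≈ 2.1731)
K(w) = 113/(52*w)
(19537 + 37775)/(-44359 + K(151)) = (19537 + 37775)/(-44359 + (113/52)/151) = 57312/(-44359 + (113/52)*(1/151)) = 57312/(-44359 + 113/7852) = 57312/(-348306755/7852) = 57312*(-7852/348306755) = -450013824/348306755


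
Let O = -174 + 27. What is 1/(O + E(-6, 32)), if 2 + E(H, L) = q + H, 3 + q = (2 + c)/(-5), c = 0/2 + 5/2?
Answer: -10/1589 ≈ -0.0062933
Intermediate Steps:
c = 5/2 (c = 0*(½) + 5*(½) = 0 + 5/2 = 5/2 ≈ 2.5000)
O = -147
q = -39/10 (q = -3 + (2 + 5/2)/(-5) = -3 + (9/2)*(-⅕) = -3 - 9/10 = -39/10 ≈ -3.9000)
E(H, L) = -59/10 + H (E(H, L) = -2 + (-39/10 + H) = -59/10 + H)
1/(O + E(-6, 32)) = 1/(-147 + (-59/10 - 6)) = 1/(-147 - 119/10) = 1/(-1589/10) = -10/1589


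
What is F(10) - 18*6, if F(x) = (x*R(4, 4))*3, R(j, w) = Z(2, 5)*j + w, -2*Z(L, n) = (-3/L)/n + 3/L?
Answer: -60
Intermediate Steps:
Z(L, n) = -3/(2*L) + 3/(2*L*n) (Z(L, n) = -((-3/L)/n + 3/L)/2 = -(-3/(L*n) + 3/L)/2 = -(3/L - 3/(L*n))/2 = -3/(2*L) + 3/(2*L*n))
R(j, w) = w - 3*j/5 (R(j, w) = ((3/2)*(1 - 1*5)/(2*5))*j + w = ((3/2)*(1/2)*(1/5)*(1 - 5))*j + w = ((3/2)*(1/2)*(1/5)*(-4))*j + w = -3*j/5 + w = w - 3*j/5)
F(x) = 24*x/5 (F(x) = (x*(4 - 3/5*4))*3 = (x*(4 - 12/5))*3 = (x*(8/5))*3 = (8*x/5)*3 = 24*x/5)
F(10) - 18*6 = (24/5)*10 - 18*6 = 48 - 1*108 = 48 - 108 = -60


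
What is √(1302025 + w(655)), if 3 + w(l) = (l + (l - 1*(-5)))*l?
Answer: √2163347 ≈ 1470.8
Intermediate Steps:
w(l) = -3 + l*(5 + 2*l) (w(l) = -3 + (l + (l - 1*(-5)))*l = -3 + (l + (l + 5))*l = -3 + (l + (5 + l))*l = -3 + (5 + 2*l)*l = -3 + l*(5 + 2*l))
√(1302025 + w(655)) = √(1302025 + (-3 + 2*655² + 5*655)) = √(1302025 + (-3 + 2*429025 + 3275)) = √(1302025 + (-3 + 858050 + 3275)) = √(1302025 + 861322) = √2163347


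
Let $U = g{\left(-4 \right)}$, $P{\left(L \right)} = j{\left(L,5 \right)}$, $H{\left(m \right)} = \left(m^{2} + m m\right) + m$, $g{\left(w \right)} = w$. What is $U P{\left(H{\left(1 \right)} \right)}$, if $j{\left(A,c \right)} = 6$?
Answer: $-24$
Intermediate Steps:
$H{\left(m \right)} = m + 2 m^{2}$ ($H{\left(m \right)} = \left(m^{2} + m^{2}\right) + m = 2 m^{2} + m = m + 2 m^{2}$)
$P{\left(L \right)} = 6$
$U = -4$
$U P{\left(H{\left(1 \right)} \right)} = \left(-4\right) 6 = -24$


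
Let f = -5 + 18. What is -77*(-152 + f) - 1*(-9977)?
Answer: 20680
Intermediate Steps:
f = 13
-77*(-152 + f) - 1*(-9977) = -77*(-152 + 13) - 1*(-9977) = -77*(-139) + 9977 = 10703 + 9977 = 20680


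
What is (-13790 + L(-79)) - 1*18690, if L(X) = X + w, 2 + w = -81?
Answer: -32642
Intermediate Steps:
w = -83 (w = -2 - 81 = -83)
L(X) = -83 + X (L(X) = X - 83 = -83 + X)
(-13790 + L(-79)) - 1*18690 = (-13790 + (-83 - 79)) - 1*18690 = (-13790 - 162) - 18690 = -13952 - 18690 = -32642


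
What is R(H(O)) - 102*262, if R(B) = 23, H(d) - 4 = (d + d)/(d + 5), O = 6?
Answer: -26701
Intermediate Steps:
H(d) = 4 + 2*d/(5 + d) (H(d) = 4 + (d + d)/(d + 5) = 4 + (2*d)/(5 + d) = 4 + 2*d/(5 + d))
R(H(O)) - 102*262 = 23 - 102*262 = 23 - 26724 = -26701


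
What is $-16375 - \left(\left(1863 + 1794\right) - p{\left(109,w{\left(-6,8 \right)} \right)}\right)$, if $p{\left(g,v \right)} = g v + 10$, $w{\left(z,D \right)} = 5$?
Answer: $-19477$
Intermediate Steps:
$p{\left(g,v \right)} = 10 + g v$
$-16375 - \left(\left(1863 + 1794\right) - p{\left(109,w{\left(-6,8 \right)} \right)}\right) = -16375 - \left(\left(1863 + 1794\right) - \left(10 + 109 \cdot 5\right)\right) = -16375 - \left(3657 - \left(10 + 545\right)\right) = -16375 - \left(3657 - 555\right) = -16375 - 3102 = -19477$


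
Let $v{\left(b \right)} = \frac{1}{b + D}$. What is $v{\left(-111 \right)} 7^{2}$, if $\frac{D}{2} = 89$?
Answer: $\frac{49}{67} \approx 0.73134$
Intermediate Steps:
$D = 178$ ($D = 2 \cdot 89 = 178$)
$v{\left(b \right)} = \frac{1}{178 + b}$ ($v{\left(b \right)} = \frac{1}{b + 178} = \frac{1}{178 + b}$)
$v{\left(-111 \right)} 7^{2} = \frac{7^{2}}{178 - 111} = \frac{1}{67} \cdot 49 = \frac{49}{67}$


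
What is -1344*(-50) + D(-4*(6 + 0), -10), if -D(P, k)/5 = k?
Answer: 67250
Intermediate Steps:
D(P, k) = -5*k
-1344*(-50) + D(-4*(6 + 0), -10) = -1344*(-50) - 5*(-10) = 67200 + 50 = 67250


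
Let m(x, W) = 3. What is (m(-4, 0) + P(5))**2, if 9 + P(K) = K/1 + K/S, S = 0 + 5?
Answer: 0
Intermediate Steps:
S = 5
P(K) = -9 + 6*K/5 (P(K) = -9 + (K/1 + K/5) = -9 + (K*1 + K*(1/5)) = -9 + (K + K/5) = -9 + 6*K/5)
(m(-4, 0) + P(5))**2 = (3 + (-9 + (6/5)*5))**2 = (3 + (-9 + 6))**2 = (3 - 3)**2 = 0**2 = 0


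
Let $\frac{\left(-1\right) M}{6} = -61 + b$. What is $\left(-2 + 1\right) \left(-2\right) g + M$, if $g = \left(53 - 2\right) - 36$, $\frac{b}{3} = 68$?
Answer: $-828$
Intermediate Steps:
$b = 204$ ($b = 3 \cdot 68 = 204$)
$g = 15$ ($g = 51 - 36 = 15$)
$M = -858$ ($M = - 6 \left(-61 + 204\right) = \left(-6\right) 143 = -858$)
$\left(-2 + 1\right) \left(-2\right) g + M = \left(-2 + 1\right) \left(-2\right) 15 - 858 = \left(-1\right) \left(-2\right) 15 - 858 = 2 \cdot 15 - 858 = 30 - 858 = -828$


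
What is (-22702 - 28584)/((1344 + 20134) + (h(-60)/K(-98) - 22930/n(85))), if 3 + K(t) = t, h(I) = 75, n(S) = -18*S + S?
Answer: -1496987054/627362853 ≈ -2.3862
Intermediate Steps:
n(S) = -17*S
K(t) = -3 + t
(-22702 - 28584)/((1344 + 20134) + (h(-60)/K(-98) - 22930/n(85))) = (-22702 - 28584)/((1344 + 20134) + (75/(-3 - 98) - 22930/((-17*85)))) = -51286/(21478 + (75/(-101) - 22930/(-1445))) = -51286/(21478 + (75*(-1/101) - 22930*(-1/1445))) = -51286/(21478 + (-75/101 + 4586/289)) = -51286/(21478 + 441511/29189) = -51286/627362853/29189 = -51286*29189/627362853 = -1496987054/627362853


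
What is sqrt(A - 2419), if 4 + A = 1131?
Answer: 2*I*sqrt(323) ≈ 35.944*I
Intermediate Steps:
A = 1127 (A = -4 + 1131 = 1127)
sqrt(A - 2419) = sqrt(1127 - 2419) = sqrt(-1292) = 2*I*sqrt(323)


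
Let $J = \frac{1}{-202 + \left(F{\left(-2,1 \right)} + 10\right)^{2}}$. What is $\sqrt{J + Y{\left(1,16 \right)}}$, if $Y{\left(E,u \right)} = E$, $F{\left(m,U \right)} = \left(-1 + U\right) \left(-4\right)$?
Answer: $\frac{\sqrt{10302}}{102} \approx 0.99509$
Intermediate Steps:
$F{\left(m,U \right)} = 4 - 4 U$
$J = - \frac{1}{102}$ ($J = \frac{1}{-202 + \left(\left(4 - 4\right) + 10\right)^{2}} = \frac{1}{-202 + \left(0 + 10\right)^{2}} = \frac{1}{-202 + 10^{2}} = \frac{1}{-202 + 100} = \frac{1}{-102} = - \frac{1}{102} \approx -0.0098039$)
$\sqrt{J + Y{\left(1,16 \right)}} = \sqrt{- \frac{1}{102} + 1} = \sqrt{\frac{101}{102}} = \frac{\sqrt{10302}}{102}$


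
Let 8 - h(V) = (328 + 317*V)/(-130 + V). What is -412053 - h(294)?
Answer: -33742239/82 ≈ -4.1149e+5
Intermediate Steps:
h(V) = 8 - (328 + 317*V)/(-130 + V)
-412053 - h(294) = -412053 - 3*(-456 - 103*294)/(-130 + 294) = -412053 - 3*(-456 - 30282)/164 = -412053 - 3*(-30738)/164 = -412053 - 1*(-46107/82) = -412053 + 46107/82 = -33742239/82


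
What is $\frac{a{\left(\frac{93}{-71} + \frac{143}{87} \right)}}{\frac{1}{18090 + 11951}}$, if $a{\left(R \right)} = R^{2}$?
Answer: $\frac{127729645604}{38155329} \approx 3347.6$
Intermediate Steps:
$\frac{a{\left(\frac{93}{-71} + \frac{143}{87} \right)}}{\frac{1}{18090 + 11951}} = \frac{\left(\frac{93}{-71} + \frac{143}{87}\right)^{2}}{\frac{1}{18090 + 11951}} = \frac{\left(93 \left(- \frac{1}{71}\right) + 143 \cdot \frac{1}{87}\right)^{2}}{\frac{1}{30041}} = \left(- \frac{93}{71} + \frac{143}{87}\right)^{2} \frac{1}{\frac{1}{30041}} = \left(\frac{2062}{6177}\right)^{2} \cdot 30041 = \frac{4251844}{38155329} \cdot 30041 = \frac{127729645604}{38155329}$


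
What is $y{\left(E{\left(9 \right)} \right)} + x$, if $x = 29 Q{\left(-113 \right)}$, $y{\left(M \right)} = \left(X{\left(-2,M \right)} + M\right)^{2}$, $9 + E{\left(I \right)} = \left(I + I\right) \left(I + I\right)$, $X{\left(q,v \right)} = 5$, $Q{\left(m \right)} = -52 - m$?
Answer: $104169$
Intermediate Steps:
$E{\left(I \right)} = -9 + 4 I^{2}$ ($E{\left(I \right)} = -9 + \left(I + I\right) \left(I + I\right) = -9 + 2 I 2 I = -9 + 4 I^{2}$)
$y{\left(M \right)} = \left(5 + M\right)^{2}$
$x = 1769$ ($x = 29 \left(-52 - -113\right) = 29 \left(-52 + 113\right) = 29 \cdot 61 = 1769$)
$y{\left(E{\left(9 \right)} \right)} + x = \left(5 - \left(9 - 4 \cdot 9^{2}\right)\right)^{2} + 1769 = \left(5 + \left(-9 + 4 \cdot 81\right)\right)^{2} + 1769 = \left(5 + \left(-9 + 324\right)\right)^{2} + 1769 = \left(5 + 315\right)^{2} + 1769 = 320^{2} + 1769 = 102400 + 1769 = 104169$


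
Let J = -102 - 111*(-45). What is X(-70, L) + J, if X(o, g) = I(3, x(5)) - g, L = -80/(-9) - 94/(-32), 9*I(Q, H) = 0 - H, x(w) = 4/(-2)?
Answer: 234307/48 ≈ 4881.4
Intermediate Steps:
x(w) = -2 (x(w) = 4*(-1/2) = -2)
I(Q, H) = -H/9 (I(Q, H) = (0 - H)/9 = (-H)/9 = -H/9)
L = 1703/144 (L = -80*(-1/9) - 94*(-1/32) = 80/9 + 47/16 = 1703/144 ≈ 11.826)
X(o, g) = 2/9 - g (X(o, g) = -1/9*(-2) - g = 2/9 - g)
J = 4893 (J = -102 + 4995 = 4893)
X(-70, L) + J = (2/9 - 1*1703/144) + 4893 = (2/9 - 1703/144) + 4893 = -557/48 + 4893 = 234307/48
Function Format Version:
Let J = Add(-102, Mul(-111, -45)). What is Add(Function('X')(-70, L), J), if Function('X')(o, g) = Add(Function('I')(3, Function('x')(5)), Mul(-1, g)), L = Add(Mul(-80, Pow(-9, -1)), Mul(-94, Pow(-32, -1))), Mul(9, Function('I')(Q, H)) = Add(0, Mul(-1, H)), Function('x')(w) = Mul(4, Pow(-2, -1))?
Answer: Rational(234307, 48) ≈ 4881.4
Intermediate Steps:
Function('x')(w) = -2 (Function('x')(w) = Mul(4, Rational(-1, 2)) = -2)
Function('I')(Q, H) = Mul(Rational(-1, 9), H) (Function('I')(Q, H) = Mul(Rational(1, 9), Add(0, Mul(-1, H))) = Mul(Rational(1, 9), Mul(-1, H)) = Mul(Rational(-1, 9), H))
L = Rational(1703, 144) (L = Add(Mul(-80, Rational(-1, 9)), Mul(-94, Rational(-1, 32))) = Add(Rational(80, 9), Rational(47, 16)) = Rational(1703, 144) ≈ 11.826)
Function('X')(o, g) = Add(Rational(2, 9), Mul(-1, g)) (Function('X')(o, g) = Add(Mul(Rational(-1, 9), -2), Mul(-1, g)) = Add(Rational(2, 9), Mul(-1, g)))
J = 4893 (J = Add(-102, 4995) = 4893)
Add(Function('X')(-70, L), J) = Add(Add(Rational(2, 9), Mul(-1, Rational(1703, 144))), 4893) = Add(Add(Rational(2, 9), Rational(-1703, 144)), 4893) = Add(Rational(-557, 48), 4893) = Rational(234307, 48)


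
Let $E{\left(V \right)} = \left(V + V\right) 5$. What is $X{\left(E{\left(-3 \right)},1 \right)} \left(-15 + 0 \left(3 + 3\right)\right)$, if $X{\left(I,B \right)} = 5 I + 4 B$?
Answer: $2190$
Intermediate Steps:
$E{\left(V \right)} = 10 V$ ($E{\left(V \right)} = 2 V 5 = 10 V$)
$X{\left(I,B \right)} = 4 B + 5 I$
$X{\left(E{\left(-3 \right)},1 \right)} \left(-15 + 0 \left(3 + 3\right)\right) = \left(4 \cdot 1 + 5 \cdot 10 \left(-3\right)\right) \left(-15 + 0 \left(3 + 3\right)\right) = \left(4 + 5 \left(-30\right)\right) \left(-15 + 0 \cdot 6\right) = \left(4 - 150\right) \left(-15 + 0\right) = \left(-146\right) \left(-15\right) = 2190$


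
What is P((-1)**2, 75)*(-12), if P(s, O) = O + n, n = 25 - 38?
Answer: -744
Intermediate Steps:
n = -13
P(s, O) = -13 + O (P(s, O) = O - 13 = -13 + O)
P((-1)**2, 75)*(-12) = (-13 + 75)*(-12) = 62*(-12) = -744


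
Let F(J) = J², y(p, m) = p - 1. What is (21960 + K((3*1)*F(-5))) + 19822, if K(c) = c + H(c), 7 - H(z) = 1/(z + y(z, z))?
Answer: 6237735/149 ≈ 41864.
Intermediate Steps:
y(p, m) = -1 + p
H(z) = 7 - 1/(-1 + 2*z) (H(z) = 7 - 1/(z + (-1 + z)) = 7 - 1/(-1 + 2*z))
K(c) = c + 2*(-4 + 7*c)/(-1 + 2*c)
(21960 + K((3*1)*F(-5))) + 19822 = (21960 + (-8 + 2*((3*1)*(-5)²)² + 13*((3*1)*(-5)²))/(-1 + 2*((3*1)*(-5)²))) + 19822 = (21960 + (-8 + 2*(3*25)² + 13*(3*25))/(-1 + 2*(3*25))) + 19822 = (21960 + (-8 + 2*75² + 13*75)/(-1 + 2*75)) + 19822 = (21960 + (-8 + 2*5625 + 975)/(-1 + 150)) + 19822 = (21960 + (-8 + 11250 + 975)/149) + 19822 = (21960 + (1/149)*12217) + 19822 = (21960 + 12217/149) + 19822 = 3284257/149 + 19822 = 6237735/149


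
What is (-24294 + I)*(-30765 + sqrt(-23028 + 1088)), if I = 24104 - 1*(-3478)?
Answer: -101155320 + 6576*I*sqrt(5485) ≈ -1.0116e+8 + 4.8702e+5*I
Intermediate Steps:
I = 27582 (I = 24104 + 3478 = 27582)
(-24294 + I)*(-30765 + sqrt(-23028 + 1088)) = (-24294 + 27582)*(-30765 + sqrt(-23028 + 1088)) = 3288*(-30765 + sqrt(-21940)) = 3288*(-30765 + 2*I*sqrt(5485)) = -101155320 + 6576*I*sqrt(5485)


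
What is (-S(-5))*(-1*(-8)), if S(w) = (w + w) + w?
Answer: 120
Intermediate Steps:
S(w) = 3*w (S(w) = 2*w + w = 3*w)
(-S(-5))*(-1*(-8)) = (-3*(-5))*(-1*(-8)) = -1*(-15)*8 = 15*8 = 120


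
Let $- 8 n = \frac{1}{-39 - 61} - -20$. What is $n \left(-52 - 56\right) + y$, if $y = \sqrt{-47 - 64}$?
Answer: $\frac{53973}{200} + i \sqrt{111} \approx 269.87 + 10.536 i$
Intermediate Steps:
$y = i \sqrt{111}$ ($y = \sqrt{-111} = i \sqrt{111} \approx 10.536 i$)
$n = - \frac{1999}{800}$ ($n = - \frac{\frac{1}{-39 - 61} - -20}{8} = - \frac{\frac{1}{-100} + 20}{8} = - \frac{- \frac{1}{100} + 20}{8} = \left(- \frac{1}{8}\right) \frac{1999}{100} = - \frac{1999}{800} \approx -2.4987$)
$n \left(-52 - 56\right) + y = - \frac{1999 \left(-52 - 56\right)}{800} + i \sqrt{111} = \left(- \frac{1999}{800}\right) \left(-108\right) + i \sqrt{111} = \frac{53973}{200} + i \sqrt{111}$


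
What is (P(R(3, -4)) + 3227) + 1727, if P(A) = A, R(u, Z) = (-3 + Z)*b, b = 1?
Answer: 4947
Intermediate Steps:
R(u, Z) = -3 + Z (R(u, Z) = (-3 + Z)*1 = -3 + Z)
(P(R(3, -4)) + 3227) + 1727 = ((-3 - 4) + 3227) + 1727 = (-7 + 3227) + 1727 = 3220 + 1727 = 4947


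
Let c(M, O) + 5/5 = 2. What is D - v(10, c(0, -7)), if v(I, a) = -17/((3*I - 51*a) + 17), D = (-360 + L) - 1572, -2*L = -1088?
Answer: -5569/4 ≈ -1392.3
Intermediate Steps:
L = 544 (L = -½*(-1088) = 544)
c(M, O) = 1 (c(M, O) = -1 + 2 = 1)
D = -1388 (D = (-360 + 544) - 1572 = 184 - 1572 = -1388)
v(I, a) = -17/(17 - 51*a + 3*I) (v(I, a) = -17/((-51*a + 3*I) + 17) = -17/(17 - 51*a + 3*I))
D - v(10, c(0, -7)) = -1388 - 17/(-17 - 3*10 + 51*1) = -1388 - 17/(-17 - 30 + 51) = -1388 - 17/4 = -5569/4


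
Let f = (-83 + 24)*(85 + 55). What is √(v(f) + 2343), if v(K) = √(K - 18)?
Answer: √(2343 + I*√8278) ≈ 48.414 + 0.9396*I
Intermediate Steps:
f = -8260 (f = -59*140 = -8260)
v(K) = √(-18 + K)
√(v(f) + 2343) = √(√(-18 - 8260) + 2343) = √(√(-8278) + 2343) = √(I*√8278 + 2343) = √(2343 + I*√8278)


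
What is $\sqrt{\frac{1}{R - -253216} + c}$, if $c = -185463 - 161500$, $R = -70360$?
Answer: $\frac{i \sqrt{2900291190872478}}{91428} \approx 589.04 i$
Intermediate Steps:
$c = -346963$ ($c = -185463 - 161500 = -346963$)
$\sqrt{\frac{1}{R - -253216} + c} = \sqrt{\frac{1}{-70360 - -253216} - 346963} = \sqrt{\frac{1}{-70360 + 253216} - 346963} = \sqrt{\frac{1}{182856} - 346963} = \sqrt{- \frac{63444266327}{182856}} = \frac{i \sqrt{2900291190872478}}{91428}$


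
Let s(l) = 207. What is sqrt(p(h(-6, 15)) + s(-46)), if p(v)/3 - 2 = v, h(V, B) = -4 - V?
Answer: sqrt(219) ≈ 14.799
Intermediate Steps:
p(v) = 6 + 3*v
sqrt(p(h(-6, 15)) + s(-46)) = sqrt((6 + 3*(-4 - 1*(-6))) + 207) = sqrt((6 + 3*(-4 + 6)) + 207) = sqrt((6 + 3*2) + 207) = sqrt((6 + 6) + 207) = sqrt(12 + 207) = sqrt(219)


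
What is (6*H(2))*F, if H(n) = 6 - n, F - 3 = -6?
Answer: -72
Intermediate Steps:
F = -3 (F = 3 - 6 = -3)
(6*H(2))*F = (6*(6 - 1*2))*(-3) = (6*(6 - 2))*(-3) = (6*4)*(-3) = 24*(-3) = -72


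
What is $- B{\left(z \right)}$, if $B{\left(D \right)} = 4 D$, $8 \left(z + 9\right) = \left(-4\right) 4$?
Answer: $44$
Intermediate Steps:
$z = -11$ ($z = -9 + \frac{\left(-4\right) 4}{8} = -9 + \frac{1}{8} \left(-16\right) = -9 - 2 = -11$)
$- B{\left(z \right)} = - 4 \left(-11\right) = \left(-1\right) \left(-44\right) = 44$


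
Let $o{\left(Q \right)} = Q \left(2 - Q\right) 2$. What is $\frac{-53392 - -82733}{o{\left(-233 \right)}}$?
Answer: $- \frac{29341}{109510} \approx -0.26793$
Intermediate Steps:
$o{\left(Q \right)} = 2 Q \left(2 - Q\right)$
$\frac{-53392 - -82733}{o{\left(-233 \right)}} = \frac{-53392 - -82733}{2 \left(-233\right) \left(2 - -233\right)} = \frac{-53392 + 82733}{2 \left(-233\right) \left(2 + 233\right)} = \frac{29341}{2 \left(-233\right) 235} = \frac{29341}{-109510} = 29341 \left(- \frac{1}{109510}\right) = - \frac{29341}{109510}$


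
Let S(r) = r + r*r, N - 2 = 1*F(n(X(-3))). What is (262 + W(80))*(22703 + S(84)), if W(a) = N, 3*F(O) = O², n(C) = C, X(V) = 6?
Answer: 8236668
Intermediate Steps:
F(O) = O²/3
N = 14 (N = 2 + 1*((⅓)*6²) = 2 + 1*((⅓)*36) = 2 + 1*12 = 2 + 12 = 14)
W(a) = 14
S(r) = r + r²
(262 + W(80))*(22703 + S(84)) = (262 + 14)*(22703 + 84*(1 + 84)) = 276*(22703 + 84*85) = 276*(22703 + 7140) = 276*29843 = 8236668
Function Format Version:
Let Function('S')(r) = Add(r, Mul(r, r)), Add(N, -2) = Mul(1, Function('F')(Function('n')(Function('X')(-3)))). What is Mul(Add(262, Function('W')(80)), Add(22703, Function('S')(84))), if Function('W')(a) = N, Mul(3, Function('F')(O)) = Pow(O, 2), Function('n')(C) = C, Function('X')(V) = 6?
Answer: 8236668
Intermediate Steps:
Function('F')(O) = Mul(Rational(1, 3), Pow(O, 2))
N = 14 (N = Add(2, Mul(1, Mul(Rational(1, 3), Pow(6, 2)))) = Add(2, Mul(1, Mul(Rational(1, 3), 36))) = Add(2, Mul(1, 12)) = Add(2, 12) = 14)
Function('W')(a) = 14
Function('S')(r) = Add(r, Pow(r, 2))
Mul(Add(262, Function('W')(80)), Add(22703, Function('S')(84))) = Mul(Add(262, 14), Add(22703, Mul(84, Add(1, 84)))) = Mul(276, Add(22703, Mul(84, 85))) = Mul(276, Add(22703, 7140)) = Mul(276, 29843) = 8236668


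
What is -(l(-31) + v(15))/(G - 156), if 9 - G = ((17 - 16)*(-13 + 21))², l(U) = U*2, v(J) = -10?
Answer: -72/211 ≈ -0.34123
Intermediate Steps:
l(U) = 2*U
G = -55 (G = 9 - ((17 - 16)*(-13 + 21))² = 9 - (1*8)² = 9 - 1*8² = 9 - 1*64 = 9 - 64 = -55)
-(l(-31) + v(15))/(G - 156) = -(2*(-31) - 10)/(-55 - 156) = -(-62 - 10)/(-211) = -(-72)*(-1)/211 = -1*72/211 = -72/211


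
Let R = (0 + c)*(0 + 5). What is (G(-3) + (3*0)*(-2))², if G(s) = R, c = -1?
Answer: 25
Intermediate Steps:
R = -5 (R = (0 - 1)*(0 + 5) = -1*5 = -5)
G(s) = -5
(G(-3) + (3*0)*(-2))² = (-5 + (3*0)*(-2))² = (-5 + 0*(-2))² = (-5 + 0)² = (-5)² = 25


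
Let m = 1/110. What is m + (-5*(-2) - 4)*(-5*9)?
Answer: -29699/110 ≈ -269.99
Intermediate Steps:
m = 1/110 ≈ 0.0090909
m + (-5*(-2) - 4)*(-5*9) = 1/110 + (-5*(-2) - 4)*(-5*9) = 1/110 + (10 - 4)*(-45) = 1/110 + 6*(-45) = 1/110 - 270 = -29699/110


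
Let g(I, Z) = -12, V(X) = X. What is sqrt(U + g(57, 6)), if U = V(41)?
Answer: sqrt(29) ≈ 5.3852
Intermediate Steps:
U = 41
sqrt(U + g(57, 6)) = sqrt(41 - 12) = sqrt(29)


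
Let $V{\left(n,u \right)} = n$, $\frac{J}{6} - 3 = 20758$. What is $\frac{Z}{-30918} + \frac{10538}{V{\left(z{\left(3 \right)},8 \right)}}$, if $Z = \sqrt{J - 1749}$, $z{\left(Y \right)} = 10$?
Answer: $\frac{5269}{5} - \frac{\sqrt{122817}}{30918} \approx 1053.8$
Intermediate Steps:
$J = 124566$ ($J = 18 + 6 \cdot 20758 = 18 + 124548 = 124566$)
$Z = \sqrt{122817}$ ($Z = \sqrt{124566 - 1749} = \sqrt{122817} \approx 350.45$)
$\frac{Z}{-30918} + \frac{10538}{V{\left(z{\left(3 \right)},8 \right)}} = \frac{\sqrt{122817}}{-30918} + \frac{10538}{10} = \sqrt{122817} \left(- \frac{1}{30918}\right) + 10538 \cdot \frac{1}{10} = - \frac{\sqrt{122817}}{30918} + \frac{5269}{5} = \frac{5269}{5} - \frac{\sqrt{122817}}{30918}$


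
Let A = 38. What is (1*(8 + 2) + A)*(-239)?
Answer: -11472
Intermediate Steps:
(1*(8 + 2) + A)*(-239) = (1*(8 + 2) + 38)*(-239) = (1*10 + 38)*(-239) = (10 + 38)*(-239) = 48*(-239) = -11472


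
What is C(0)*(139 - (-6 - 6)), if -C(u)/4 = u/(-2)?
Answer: 0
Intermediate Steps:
C(u) = 2*u (C(u) = -4*u/(-2) = -4*u*(-1)/2 = -(-2)*u = 2*u)
C(0)*(139 - (-6 - 6)) = (2*0)*(139 - (-6 - 6)) = 0*(139 - 1*(-12)) = 0*(139 + 12) = 0*151 = 0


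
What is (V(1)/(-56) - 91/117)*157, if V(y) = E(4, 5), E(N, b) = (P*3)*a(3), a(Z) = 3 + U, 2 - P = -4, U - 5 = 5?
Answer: -196093/252 ≈ -778.15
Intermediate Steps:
U = 10 (U = 5 + 5 = 10)
P = 6 (P = 2 - 1*(-4) = 2 + 4 = 6)
a(Z) = 13 (a(Z) = 3 + 10 = 13)
E(N, b) = 234 (E(N, b) = (6*3)*13 = 18*13 = 234)
V(y) = 234
(V(1)/(-56) - 91/117)*157 = (234/(-56) - 91/117)*157 = (234*(-1/56) - 91*1/117)*157 = (-117/28 - 7/9)*157 = -1249/252*157 = -196093/252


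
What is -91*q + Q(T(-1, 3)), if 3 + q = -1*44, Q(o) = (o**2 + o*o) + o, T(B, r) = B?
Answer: 4278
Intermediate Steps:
Q(o) = o + 2*o**2 (Q(o) = (o**2 + o**2) + o = 2*o**2 + o = o + 2*o**2)
q = -47 (q = -3 - 1*44 = -3 - 44 = -47)
-91*q + Q(T(-1, 3)) = -91*(-47) - (1 + 2*(-1)) = 4277 - (1 - 2) = 4277 - 1*(-1) = 4277 + 1 = 4278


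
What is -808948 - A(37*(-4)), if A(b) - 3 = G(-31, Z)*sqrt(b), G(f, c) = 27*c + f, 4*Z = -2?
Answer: -808951 + 89*I*sqrt(37) ≈ -8.0895e+5 + 541.37*I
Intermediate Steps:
Z = -1/2 (Z = (1/4)*(-2) = -1/2 ≈ -0.50000)
G(f, c) = f + 27*c
A(b) = 3 - 89*sqrt(b)/2 (A(b) = 3 + (-31 + 27*(-1/2))*sqrt(b) = 3 + (-31 - 27/2)*sqrt(b) = 3 - 89*sqrt(b)/2)
-808948 - A(37*(-4)) = -808948 - (3 - 89*2*I*sqrt(37)/2) = -808948 - (3 - 89*I*sqrt(37)) = -808948 + (-3 + 89*I*sqrt(37)) = -808951 + 89*I*sqrt(37)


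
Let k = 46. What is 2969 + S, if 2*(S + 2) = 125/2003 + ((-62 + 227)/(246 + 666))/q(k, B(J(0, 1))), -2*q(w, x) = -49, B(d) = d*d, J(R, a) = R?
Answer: 88526494461/29836688 ≈ 2967.0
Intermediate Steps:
B(d) = d**2
q(w, x) = 49/2 (q(w, x) = -1/2*(-49) = 49/2)
S = -58632211/29836688 (S = -2 + (125/2003 + ((-62 + 227)/(246 + 666))/(49/2))/2 = -2 + (125*(1/2003) + (165/912)*(2/49))/2 = -2 + (125/2003 + (165*(1/912))*(2/49))/2 = -2 + (125/2003 + (55/304)*(2/49))/2 = -2 + (125/2003 + 55/7448)/2 = -2 + (1/2)*(1041165/14918344) = -2 + 1041165/29836688 = -58632211/29836688 ≈ -1.9651)
2969 + S = 2969 - 58632211/29836688 = 88526494461/29836688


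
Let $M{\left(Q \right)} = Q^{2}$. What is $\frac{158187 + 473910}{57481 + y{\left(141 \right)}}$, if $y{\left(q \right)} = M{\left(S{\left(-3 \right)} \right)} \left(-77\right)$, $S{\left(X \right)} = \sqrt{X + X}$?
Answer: $\frac{632097}{57943} \approx 10.909$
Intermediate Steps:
$S{\left(X \right)} = \sqrt{2} \sqrt{X}$ ($S{\left(X \right)} = \sqrt{2 X} = \sqrt{2} \sqrt{X}$)
$y{\left(q \right)} = 462$ ($y{\left(q \right)} = \left(\sqrt{2} \sqrt{-3}\right)^{2} \left(-77\right) = \left(\sqrt{2} i \sqrt{3}\right)^{2} \left(-77\right) = \left(i \sqrt{6}\right)^{2} \left(-77\right) = \left(-6\right) \left(-77\right) = 462$)
$\frac{158187 + 473910}{57481 + y{\left(141 \right)}} = \frac{158187 + 473910}{57481 + 462} = \frac{632097}{57943}$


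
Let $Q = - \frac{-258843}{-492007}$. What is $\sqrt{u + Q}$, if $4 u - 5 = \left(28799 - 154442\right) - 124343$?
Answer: $\frac{3 i \sqrt{6723736897294297}}{984014} \approx 249.99 i$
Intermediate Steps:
$u = - \frac{249981}{4}$ ($u = \frac{5}{4} + \frac{\left(28799 - 154442\right) - 124343}{4} = \frac{5}{4} + \frac{-125643 - 124343}{4} = \frac{5}{4} + \frac{1}{4} \left(-249986\right) = \frac{5}{4} - \frac{124993}{2} = - \frac{249981}{4} \approx -62495.0$)
$Q = - \frac{258843}{492007}$ ($Q = - \frac{\left(-258843\right) \left(-1\right)}{492007} = \left(-1\right) \frac{258843}{492007} = - \frac{258843}{492007} \approx -0.5261$)
$\sqrt{u + Q} = \sqrt{- \frac{249981}{4} - \frac{258843}{492007}} = \sqrt{- \frac{122993437239}{1968028}} = \frac{3 i \sqrt{6723736897294297}}{984014}$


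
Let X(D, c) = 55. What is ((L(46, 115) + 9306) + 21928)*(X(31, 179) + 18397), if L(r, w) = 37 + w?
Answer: 579134472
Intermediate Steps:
((L(46, 115) + 9306) + 21928)*(X(31, 179) + 18397) = (((37 + 115) + 9306) + 21928)*(55 + 18397) = ((152 + 9306) + 21928)*18452 = (9458 + 21928)*18452 = 31386*18452 = 579134472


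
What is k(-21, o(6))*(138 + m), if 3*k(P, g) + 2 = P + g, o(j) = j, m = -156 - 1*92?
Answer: 1870/3 ≈ 623.33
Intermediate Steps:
m = -248 (m = -156 - 92 = -248)
k(P, g) = -⅔ + P/3 + g/3 (k(P, g) = -⅔ + (P + g)/3 = -⅔ + (P/3 + g/3) = -⅔ + P/3 + g/3)
k(-21, o(6))*(138 + m) = (-⅔ + (⅓)*(-21) + (⅓)*6)*(138 - 248) = (-⅔ - 7 + 2)*(-110) = -17/3*(-110) = 1870/3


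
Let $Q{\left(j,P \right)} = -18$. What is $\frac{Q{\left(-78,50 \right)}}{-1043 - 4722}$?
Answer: $\frac{18}{5765} \approx 0.0031223$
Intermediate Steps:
$\frac{Q{\left(-78,50 \right)}}{-1043 - 4722} = - \frac{18}{-1043 - 4722} = - \frac{18}{-5765} = \left(-18\right) \left(- \frac{1}{5765}\right) = \frac{18}{5765}$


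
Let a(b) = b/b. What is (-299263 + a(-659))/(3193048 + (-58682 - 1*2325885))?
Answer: -299262/808481 ≈ -0.37015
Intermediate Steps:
a(b) = 1
(-299263 + a(-659))/(3193048 + (-58682 - 1*2325885)) = (-299263 + 1)/(3193048 + (-58682 - 1*2325885)) = -299262/(3193048 + (-58682 - 2325885)) = -299262/(3193048 - 2384567) = -299262/808481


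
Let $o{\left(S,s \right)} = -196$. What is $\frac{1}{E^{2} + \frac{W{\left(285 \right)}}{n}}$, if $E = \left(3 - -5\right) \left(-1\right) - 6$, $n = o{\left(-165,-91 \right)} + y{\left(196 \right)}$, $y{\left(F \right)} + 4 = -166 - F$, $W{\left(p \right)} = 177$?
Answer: $\frac{562}{109975} \approx 0.0051102$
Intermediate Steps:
$y{\left(F \right)} = -170 - F$ ($y{\left(F \right)} = -4 - \left(166 + F\right) = -170 - F$)
$n = -562$ ($n = -196 - 366 = -562$)
$E = -14$ ($E = \left(3 + 5\right) \left(-1\right) - 6 = 8 \left(-1\right) - 6 = -8 - 6 = -14$)
$\frac{1}{E^{2} + \frac{W{\left(285 \right)}}{n}} = \frac{1}{\left(-14\right)^{2} + \frac{177}{-562}} = \frac{1}{196 + 177 \left(- \frac{1}{562}\right)} = \frac{1}{196 - \frac{177}{562}} = \frac{1}{\frac{109975}{562}} = \frac{562}{109975}$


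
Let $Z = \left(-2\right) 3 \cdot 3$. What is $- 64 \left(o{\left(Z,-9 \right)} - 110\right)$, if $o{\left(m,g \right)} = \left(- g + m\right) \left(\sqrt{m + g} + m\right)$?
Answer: $-3328 + 1728 i \sqrt{3} \approx -3328.0 + 2993.0 i$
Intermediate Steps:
$Z = -18$ ($Z = \left(-6\right) 3 = -18$)
$o{\left(m,g \right)} = \left(m + \sqrt{g + m}\right) \left(m - g\right)$ ($o{\left(m,g \right)} = \left(m - g\right) \left(\sqrt{g + m} + m\right) = \left(m - g\right) \left(m + \sqrt{g + m}\right) = \left(m + \sqrt{g + m}\right) \left(m - g\right)$)
$- 64 \left(o{\left(Z,-9 \right)} - 110\right) = - 64 \left(\left(\left(-18\right)^{2} - 18 \sqrt{-9 - 18} - \left(-9\right) \left(-18\right) - - 9 \sqrt{-9 - 18}\right) - 110\right) = - 64 \left(\left(324 - 18 \sqrt{-27} - 162 - - 9 \sqrt{-27}\right) - 110\right) = - 64 \left(\left(324 - 18 \cdot 3 i \sqrt{3} - 162 - - 9 \cdot 3 i \sqrt{3}\right) - 110\right) = - 64 \left(\left(324 - 54 i \sqrt{3} - 162 + 27 i \sqrt{3}\right) - 110\right) = - 64 \left(\left(162 - 27 i \sqrt{3}\right) - 110\right) = - 64 \left(52 - 27 i \sqrt{3}\right) = -3328 + 1728 i \sqrt{3}$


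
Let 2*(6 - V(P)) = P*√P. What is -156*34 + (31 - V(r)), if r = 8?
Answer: -5279 + 8*√2 ≈ -5267.7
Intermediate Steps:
V(P) = 6 - P^(3/2)/2 (V(P) = 6 - P*√P/2 = 6 - P^(3/2)/2)
-156*34 + (31 - V(r)) = -156*34 + (31 - (6 - 8*√2)) = -5304 + (31 - (6 - 8*√2)) = -5304 + (31 + (-6 + 8*√2)) = -5304 + (25 + 8*√2) = -5279 + 8*√2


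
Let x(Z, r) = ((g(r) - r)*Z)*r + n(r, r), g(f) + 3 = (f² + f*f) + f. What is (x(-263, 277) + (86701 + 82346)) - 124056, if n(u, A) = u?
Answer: -11179304937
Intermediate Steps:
g(f) = -3 + f + 2*f² (g(f) = -3 + ((f² + f*f) + f) = -3 + ((f² + f²) + f) = -3 + (2*f² + f) = -3 + (f + 2*f²) = -3 + f + 2*f²)
x(Z, r) = r + Z*r*(-3 + 2*r²) (x(Z, r) = (((-3 + r + 2*r²) - r)*Z)*r + r = ((-3 + 2*r²)*Z)*r + r = (Z*(-3 + 2*r²))*r + r = Z*r*(-3 + 2*r²) + r = r + Z*r*(-3 + 2*r²))
(x(-263, 277) + (86701 + 82346)) - 124056 = (277*(1 - 3*(-263) + 2*(-263)*277²) + (86701 + 82346)) - 124056 = (277*(1 + 789 + 2*(-263)*76729) + 169047) - 124056 = (277*(1 + 789 - 40359454) + 169047) - 124056 = (277*(-40358664) + 169047) - 124056 = (-11179349928 + 169047) - 124056 = -11179180881 - 124056 = -11179304937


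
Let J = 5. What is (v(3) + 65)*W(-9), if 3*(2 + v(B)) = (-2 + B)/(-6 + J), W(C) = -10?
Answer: -1880/3 ≈ -626.67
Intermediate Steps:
v(B) = -4/3 - B/3 (v(B) = -2 + ((-2 + B)/(-6 + 5))/3 = -2 + ((-2 + B)/(-1))/3 = -2 + ((-2 + B)*(-1))/3 = -2 + (2 - B)/3 = -2 + (2/3 - B/3) = -4/3 - B/3)
(v(3) + 65)*W(-9) = ((-4/3 - 1/3*3) + 65)*(-10) = ((-4/3 - 1) + 65)*(-10) = (-7/3 + 65)*(-10) = (188/3)*(-10) = -1880/3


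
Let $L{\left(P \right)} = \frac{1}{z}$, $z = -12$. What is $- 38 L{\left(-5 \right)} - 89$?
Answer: $- \frac{515}{6} \approx -85.833$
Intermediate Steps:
$L{\left(P \right)} = - \frac{1}{12}$ ($L{\left(P \right)} = \frac{1}{-12} = - \frac{1}{12}$)
$- 38 L{\left(-5 \right)} - 89 = \left(-38\right) \left(- \frac{1}{12}\right) - 89 = \frac{19}{6} - 89 = - \frac{515}{6}$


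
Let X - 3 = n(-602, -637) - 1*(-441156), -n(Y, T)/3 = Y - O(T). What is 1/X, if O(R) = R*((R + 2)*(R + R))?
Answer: -1/1545536925 ≈ -6.4702e-10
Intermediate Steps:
O(R) = 2*R²*(2 + R) (O(R) = R*((2 + R)*(2*R)) = R*(2*R*(2 + R)) = 2*R²*(2 + R))
n(Y, T) = -3*Y + 6*T²*(2 + T) (n(Y, T) = -3*(Y - 2*T²*(2 + T)) = -3*Y + 6*T²*(2 + T))
X = -1545536925 (X = 3 + ((-3*(-602) + 6*(-637)²*(2 - 637)) - 1*(-441156)) = 3 + ((1806 + 6*405769*(-635)) + 441156) = 3 + ((1806 - 1545979890) + 441156) = 3 + (-1545978084 + 441156) = 3 - 1545536928 = -1545536925)
1/X = 1/(-1545536925) = -1/1545536925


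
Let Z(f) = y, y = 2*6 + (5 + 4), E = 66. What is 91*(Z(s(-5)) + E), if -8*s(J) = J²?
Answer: 7917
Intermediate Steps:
s(J) = -J²/8
y = 21 (y = 12 + 9 = 21)
Z(f) = 21
91*(Z(s(-5)) + E) = 91*(21 + 66) = 91*87 = 7917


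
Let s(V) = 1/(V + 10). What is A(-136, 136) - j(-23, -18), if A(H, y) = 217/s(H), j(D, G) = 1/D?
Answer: -628865/23 ≈ -27342.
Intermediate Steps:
s(V) = 1/(10 + V)
A(H, y) = 2170 + 217*H (A(H, y) = 217/(1/(10 + H)) = 217*(10 + H) = 2170 + 217*H)
A(-136, 136) - j(-23, -18) = (2170 + 217*(-136)) - 1/(-23) = (2170 - 29512) - 1*(-1/23) = -27342 + 1/23 = -628865/23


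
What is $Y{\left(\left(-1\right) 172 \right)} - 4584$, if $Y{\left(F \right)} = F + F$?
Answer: $-4928$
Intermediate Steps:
$Y{\left(F \right)} = 2 F$
$Y{\left(\left(-1\right) 172 \right)} - 4584 = 2 \left(\left(-1\right) 172\right) - 4584 = 2 \left(-172\right) - 4584 = -344 - 4584 = -4928$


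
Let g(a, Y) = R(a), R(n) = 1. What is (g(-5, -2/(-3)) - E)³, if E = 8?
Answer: -343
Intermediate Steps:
g(a, Y) = 1
(g(-5, -2/(-3)) - E)³ = (1 - 1*8)³ = (1 - 8)³ = (-7)³ = -343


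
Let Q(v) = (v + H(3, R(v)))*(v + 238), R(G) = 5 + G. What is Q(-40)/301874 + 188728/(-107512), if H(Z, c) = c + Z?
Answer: -3656547959/2028442343 ≈ -1.8026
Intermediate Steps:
H(Z, c) = Z + c
Q(v) = (8 + 2*v)*(238 + v) (Q(v) = (v + (3 + (5 + v)))*(v + 238) = (v + (8 + v))*(238 + v) = (8 + 2*v)*(238 + v))
Q(-40)/301874 + 188728/(-107512) = (1904 + 2*(-40)**2 + 484*(-40))/301874 + 188728/(-107512) = (1904 + 2*1600 - 19360)*(1/301874) + 188728*(-1/107512) = (1904 + 3200 - 19360)*(1/301874) - 23591/13439 = -14256*1/301874 - 23591/13439 = -7128/150937 - 23591/13439 = -3656547959/2028442343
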